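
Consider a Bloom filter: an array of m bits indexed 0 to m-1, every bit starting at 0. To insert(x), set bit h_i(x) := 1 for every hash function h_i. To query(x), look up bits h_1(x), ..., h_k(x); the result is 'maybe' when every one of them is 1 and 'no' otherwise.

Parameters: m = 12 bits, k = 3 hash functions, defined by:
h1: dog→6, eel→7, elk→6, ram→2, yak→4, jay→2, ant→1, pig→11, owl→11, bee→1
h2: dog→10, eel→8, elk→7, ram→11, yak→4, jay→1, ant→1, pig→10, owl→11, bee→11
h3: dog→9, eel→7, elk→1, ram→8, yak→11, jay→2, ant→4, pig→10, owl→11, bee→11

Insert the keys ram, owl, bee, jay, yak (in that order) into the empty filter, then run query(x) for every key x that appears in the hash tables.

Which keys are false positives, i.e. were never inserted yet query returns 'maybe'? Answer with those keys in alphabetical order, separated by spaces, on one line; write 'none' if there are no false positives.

Answer: ant

Derivation:
Start: bits=000000000000
After insert 'ram': sets bits 2 8 11 -> bits=001000001001
After insert 'owl': sets bits 11 -> bits=001000001001
After insert 'bee': sets bits 1 11 -> bits=011000001001
After insert 'jay': sets bits 1 2 -> bits=011000001001
After insert 'yak': sets bits 4 11 -> bits=011010001001
Not inserted: ant dog eel elk pig — query each against bits=011010001001:
query ant: checks bit1=1, bit4=1 (all 1) -> maybe => FALSE POSITIVE
query dog: checks bit6=0, bit9=0, bit10=0 (has a 0) -> no => not a false positive
query eel: checks bit7=0, bit8=1 (has a 0) -> no => not a false positive
query elk: checks bit1=1, bit6=0, bit7=0 (has a 0) -> no => not a false positive
query pig: checks bit10=0, bit11=1 (has a 0) -> no => not a false positive
False positives (alphabetical): ant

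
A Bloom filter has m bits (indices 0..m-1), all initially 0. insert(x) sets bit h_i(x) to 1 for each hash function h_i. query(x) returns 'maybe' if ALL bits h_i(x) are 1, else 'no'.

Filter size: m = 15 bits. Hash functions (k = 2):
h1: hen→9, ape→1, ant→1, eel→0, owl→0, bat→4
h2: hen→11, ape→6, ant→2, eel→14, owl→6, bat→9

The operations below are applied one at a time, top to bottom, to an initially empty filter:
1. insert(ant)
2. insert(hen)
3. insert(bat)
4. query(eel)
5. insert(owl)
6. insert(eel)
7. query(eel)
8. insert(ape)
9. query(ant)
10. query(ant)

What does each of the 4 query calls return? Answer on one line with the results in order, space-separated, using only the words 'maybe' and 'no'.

Start: bits=000000000000000
Op 1: insert ant -> sets bits 1 2 -> bits=011000000000000
Op 2: insert hen -> sets bits 9 11 -> bits=011000000101000
Op 3: insert bat -> sets bits 4 9 -> bits=011010000101000
Op 4: query eel -> checks bit0=0, bit14=0 (has a 0) -> no
Op 5: insert owl -> sets bits 0 6 -> bits=111010100101000
Op 6: insert eel -> sets bits 0 14 -> bits=111010100101001
Op 7: query eel -> checks bit0=1, bit14=1 (all 1) -> maybe
Op 8: insert ape -> sets bits 1 6 -> bits=111010100101001
Op 9: query ant -> checks bit1=1, bit2=1 (all 1) -> maybe
Op 10: query ant -> checks bit1=1, bit2=1 (all 1) -> maybe
Query results in order: no maybe maybe maybe

Answer: no maybe maybe maybe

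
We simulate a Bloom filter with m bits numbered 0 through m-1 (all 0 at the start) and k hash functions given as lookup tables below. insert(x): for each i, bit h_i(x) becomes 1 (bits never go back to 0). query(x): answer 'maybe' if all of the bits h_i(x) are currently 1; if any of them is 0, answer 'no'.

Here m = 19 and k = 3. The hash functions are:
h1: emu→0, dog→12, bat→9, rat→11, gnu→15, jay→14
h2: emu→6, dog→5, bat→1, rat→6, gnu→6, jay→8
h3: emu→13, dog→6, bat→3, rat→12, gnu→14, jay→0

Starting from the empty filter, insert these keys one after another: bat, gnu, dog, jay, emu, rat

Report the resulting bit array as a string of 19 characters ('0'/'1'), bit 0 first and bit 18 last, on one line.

Start: bits=0000000000000000000
After insert 'bat': sets bits 1 3 9 -> bits=0101000001000000000
After insert 'gnu': sets bits 6 14 15 -> bits=0101001001000011000
After insert 'dog': sets bits 5 6 12 -> bits=0101011001001011000
After insert 'jay': sets bits 0 8 14 -> bits=1101011011001011000
After insert 'emu': sets bits 0 6 13 -> bits=1101011011001111000
After insert 'rat': sets bits 6 11 12 -> bits=1101011011011111000

Answer: 1101011011011111000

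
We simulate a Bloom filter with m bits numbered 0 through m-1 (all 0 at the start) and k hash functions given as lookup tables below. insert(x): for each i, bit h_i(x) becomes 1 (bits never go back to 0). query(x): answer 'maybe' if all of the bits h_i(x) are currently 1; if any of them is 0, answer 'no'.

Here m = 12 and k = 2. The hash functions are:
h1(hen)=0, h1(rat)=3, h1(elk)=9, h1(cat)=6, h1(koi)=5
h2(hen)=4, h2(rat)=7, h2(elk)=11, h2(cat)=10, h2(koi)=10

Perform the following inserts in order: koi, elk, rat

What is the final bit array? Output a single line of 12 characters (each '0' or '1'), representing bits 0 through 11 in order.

Start: bits=000000000000
After insert 'koi': sets bits 5 10 -> bits=000001000010
After insert 'elk': sets bits 9 11 -> bits=000001000111
After insert 'rat': sets bits 3 7 -> bits=000101010111

Answer: 000101010111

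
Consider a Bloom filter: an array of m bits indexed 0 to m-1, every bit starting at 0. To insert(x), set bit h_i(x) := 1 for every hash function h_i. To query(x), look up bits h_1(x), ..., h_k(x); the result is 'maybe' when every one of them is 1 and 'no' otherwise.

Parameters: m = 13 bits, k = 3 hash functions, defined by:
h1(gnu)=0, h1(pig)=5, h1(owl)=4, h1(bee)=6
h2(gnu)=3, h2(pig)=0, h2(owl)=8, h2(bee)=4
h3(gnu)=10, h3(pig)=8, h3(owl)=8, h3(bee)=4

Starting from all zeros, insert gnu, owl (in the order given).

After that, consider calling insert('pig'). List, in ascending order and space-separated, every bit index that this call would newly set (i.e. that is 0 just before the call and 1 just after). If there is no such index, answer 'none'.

Answer: 5

Derivation:
Start: bits=0000000000000
After insert 'gnu': sets bits 0 3 10 -> bits=1001000000100
After insert 'owl': sets bits 4 8 -> bits=1001100010100
insert 'pig' would touch bits 0 5 8; currently bit0=1, bit5=0, bit8=1
Bits that are 0 among those (would change 0->1): 5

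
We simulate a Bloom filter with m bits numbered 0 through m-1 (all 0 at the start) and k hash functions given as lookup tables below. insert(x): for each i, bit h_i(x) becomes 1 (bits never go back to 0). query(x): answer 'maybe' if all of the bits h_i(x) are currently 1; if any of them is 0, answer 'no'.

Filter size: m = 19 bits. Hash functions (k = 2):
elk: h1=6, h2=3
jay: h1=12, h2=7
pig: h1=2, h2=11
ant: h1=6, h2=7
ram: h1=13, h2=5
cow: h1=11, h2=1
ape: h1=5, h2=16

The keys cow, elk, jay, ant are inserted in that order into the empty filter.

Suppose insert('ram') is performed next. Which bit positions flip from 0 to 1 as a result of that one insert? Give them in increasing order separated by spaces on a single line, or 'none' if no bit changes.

Start: bits=0000000000000000000
After insert 'cow': sets bits 1 11 -> bits=0100000000010000000
After insert 'elk': sets bits 3 6 -> bits=0101001000010000000
After insert 'jay': sets bits 7 12 -> bits=0101001100011000000
After insert 'ant': sets bits 6 7 -> bits=0101001100011000000
insert 'ram' would touch bits 5 13; currently bit5=0, bit13=0
Bits that are 0 among those (would change 0->1): 5 13

Answer: 5 13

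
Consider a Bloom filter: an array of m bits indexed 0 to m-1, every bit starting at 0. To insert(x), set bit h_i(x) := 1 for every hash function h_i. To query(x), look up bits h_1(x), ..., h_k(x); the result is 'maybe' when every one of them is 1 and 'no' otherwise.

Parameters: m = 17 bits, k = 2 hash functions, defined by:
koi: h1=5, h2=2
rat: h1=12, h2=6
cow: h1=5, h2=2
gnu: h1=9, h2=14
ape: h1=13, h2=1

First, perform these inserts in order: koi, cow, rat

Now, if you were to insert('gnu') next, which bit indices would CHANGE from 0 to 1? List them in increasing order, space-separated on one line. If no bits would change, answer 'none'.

Answer: 9 14

Derivation:
Start: bits=00000000000000000
After insert 'koi': sets bits 2 5 -> bits=00100100000000000
After insert 'cow': sets bits 2 5 -> bits=00100100000000000
After insert 'rat': sets bits 6 12 -> bits=00100110000010000
insert 'gnu' would touch bits 9 14; currently bit9=0, bit14=0
Bits that are 0 among those (would change 0->1): 9 14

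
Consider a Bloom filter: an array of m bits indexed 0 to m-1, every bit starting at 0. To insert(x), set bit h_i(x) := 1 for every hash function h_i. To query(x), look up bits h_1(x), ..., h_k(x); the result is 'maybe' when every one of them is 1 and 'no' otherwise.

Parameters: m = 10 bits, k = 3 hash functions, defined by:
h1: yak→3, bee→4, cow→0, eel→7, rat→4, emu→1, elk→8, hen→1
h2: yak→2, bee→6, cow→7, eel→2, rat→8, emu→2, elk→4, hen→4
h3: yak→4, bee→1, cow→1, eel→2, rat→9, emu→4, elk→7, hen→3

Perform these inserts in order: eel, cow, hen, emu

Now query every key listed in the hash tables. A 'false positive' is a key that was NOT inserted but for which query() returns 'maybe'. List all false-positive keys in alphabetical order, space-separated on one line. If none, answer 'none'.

Answer: yak

Derivation:
Start: bits=0000000000
After insert 'eel': sets bits 2 7 -> bits=0010000100
After insert 'cow': sets bits 0 1 7 -> bits=1110000100
After insert 'hen': sets bits 1 3 4 -> bits=1111100100
After insert 'emu': sets bits 1 2 4 -> bits=1111100100
Not inserted: bee elk rat yak — query each against bits=1111100100:
query bee: checks bit1=1, bit4=1, bit6=0 (has a 0) -> no => not a false positive
query elk: checks bit4=1, bit7=1, bit8=0 (has a 0) -> no => not a false positive
query rat: checks bit4=1, bit8=0, bit9=0 (has a 0) -> no => not a false positive
query yak: checks bit2=1, bit3=1, bit4=1 (all 1) -> maybe => FALSE POSITIVE
False positives (alphabetical): yak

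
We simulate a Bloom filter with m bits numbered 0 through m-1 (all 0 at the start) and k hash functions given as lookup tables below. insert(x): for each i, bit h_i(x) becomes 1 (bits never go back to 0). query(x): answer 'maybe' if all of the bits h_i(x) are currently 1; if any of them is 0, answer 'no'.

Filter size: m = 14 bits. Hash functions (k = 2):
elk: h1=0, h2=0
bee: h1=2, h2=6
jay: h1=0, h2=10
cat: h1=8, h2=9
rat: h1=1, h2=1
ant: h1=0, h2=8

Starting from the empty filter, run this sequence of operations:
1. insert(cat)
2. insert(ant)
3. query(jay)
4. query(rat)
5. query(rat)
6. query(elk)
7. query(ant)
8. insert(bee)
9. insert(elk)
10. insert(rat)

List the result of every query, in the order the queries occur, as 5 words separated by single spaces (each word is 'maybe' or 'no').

Start: bits=00000000000000
Op 1: insert cat -> sets bits 8 9 -> bits=00000000110000
Op 2: insert ant -> sets bits 0 8 -> bits=10000000110000
Op 3: query jay -> checks bit0=1, bit10=0 (has a 0) -> no
Op 4: query rat -> checks bit1=0 (has a 0) -> no
Op 5: query rat -> checks bit1=0 (has a 0) -> no
Op 6: query elk -> checks bit0=1 (all 1) -> maybe
Op 7: query ant -> checks bit0=1, bit8=1 (all 1) -> maybe
Op 8: insert bee -> sets bits 2 6 -> bits=10100010110000
Op 9: insert elk -> sets bits 0 -> bits=10100010110000
Op 10: insert rat -> sets bits 1 -> bits=11100010110000
Query results in order: no no no maybe maybe

Answer: no no no maybe maybe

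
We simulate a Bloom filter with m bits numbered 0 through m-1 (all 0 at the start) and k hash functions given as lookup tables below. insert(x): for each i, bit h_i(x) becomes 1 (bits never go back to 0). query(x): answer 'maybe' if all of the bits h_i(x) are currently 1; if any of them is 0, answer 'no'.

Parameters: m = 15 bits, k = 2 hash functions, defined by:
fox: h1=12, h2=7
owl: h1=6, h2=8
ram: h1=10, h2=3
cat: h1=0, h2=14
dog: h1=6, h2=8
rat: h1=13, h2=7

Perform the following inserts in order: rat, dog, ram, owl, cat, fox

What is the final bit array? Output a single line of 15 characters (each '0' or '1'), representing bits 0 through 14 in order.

Answer: 100100111010111

Derivation:
Start: bits=000000000000000
After insert 'rat': sets bits 7 13 -> bits=000000010000010
After insert 'dog': sets bits 6 8 -> bits=000000111000010
After insert 'ram': sets bits 3 10 -> bits=000100111010010
After insert 'owl': sets bits 6 8 -> bits=000100111010010
After insert 'cat': sets bits 0 14 -> bits=100100111010011
After insert 'fox': sets bits 7 12 -> bits=100100111010111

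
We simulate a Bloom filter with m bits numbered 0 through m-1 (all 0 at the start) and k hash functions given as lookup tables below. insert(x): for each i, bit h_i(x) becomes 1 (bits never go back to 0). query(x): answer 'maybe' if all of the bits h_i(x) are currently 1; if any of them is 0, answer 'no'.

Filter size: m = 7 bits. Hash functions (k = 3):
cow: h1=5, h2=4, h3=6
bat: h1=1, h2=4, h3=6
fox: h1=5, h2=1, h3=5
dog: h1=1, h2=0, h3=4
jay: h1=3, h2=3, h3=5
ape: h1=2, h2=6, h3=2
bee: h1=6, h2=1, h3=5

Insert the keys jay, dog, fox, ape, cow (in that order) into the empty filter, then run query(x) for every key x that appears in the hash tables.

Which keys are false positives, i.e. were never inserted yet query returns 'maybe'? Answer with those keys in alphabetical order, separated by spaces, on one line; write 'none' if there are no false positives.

Answer: bat bee

Derivation:
Start: bits=0000000
After insert 'jay': sets bits 3 5 -> bits=0001010
After insert 'dog': sets bits 0 1 4 -> bits=1101110
After insert 'fox': sets bits 1 5 -> bits=1101110
After insert 'ape': sets bits 2 6 -> bits=1111111
After insert 'cow': sets bits 4 5 6 -> bits=1111111
Not inserted: bat bee — query each against bits=1111111:
query bat: checks bit1=1, bit4=1, bit6=1 (all 1) -> maybe => FALSE POSITIVE
query bee: checks bit1=1, bit5=1, bit6=1 (all 1) -> maybe => FALSE POSITIVE
False positives (alphabetical): bat bee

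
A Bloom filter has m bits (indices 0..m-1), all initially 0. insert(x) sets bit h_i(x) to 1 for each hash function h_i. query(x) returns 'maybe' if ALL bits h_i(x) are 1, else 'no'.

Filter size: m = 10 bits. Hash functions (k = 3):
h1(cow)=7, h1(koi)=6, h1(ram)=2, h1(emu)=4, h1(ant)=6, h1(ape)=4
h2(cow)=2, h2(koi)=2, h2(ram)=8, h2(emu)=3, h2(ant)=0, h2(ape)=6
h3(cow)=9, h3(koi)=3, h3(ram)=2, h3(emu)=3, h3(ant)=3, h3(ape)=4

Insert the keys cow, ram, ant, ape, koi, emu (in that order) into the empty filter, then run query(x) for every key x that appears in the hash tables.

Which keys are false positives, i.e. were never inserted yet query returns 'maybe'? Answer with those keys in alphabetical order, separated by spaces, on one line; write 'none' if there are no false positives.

Answer: none

Derivation:
Start: bits=0000000000
After insert 'cow': sets bits 2 7 9 -> bits=0010000101
After insert 'ram': sets bits 2 8 -> bits=0010000111
After insert 'ant': sets bits 0 3 6 -> bits=1011001111
After insert 'ape': sets bits 4 6 -> bits=1011101111
After insert 'koi': sets bits 2 3 6 -> bits=1011101111
After insert 'emu': sets bits 3 4 -> bits=1011101111
Not inserted: (none) — query each against bits=1011101111:
False positives (alphabetical): none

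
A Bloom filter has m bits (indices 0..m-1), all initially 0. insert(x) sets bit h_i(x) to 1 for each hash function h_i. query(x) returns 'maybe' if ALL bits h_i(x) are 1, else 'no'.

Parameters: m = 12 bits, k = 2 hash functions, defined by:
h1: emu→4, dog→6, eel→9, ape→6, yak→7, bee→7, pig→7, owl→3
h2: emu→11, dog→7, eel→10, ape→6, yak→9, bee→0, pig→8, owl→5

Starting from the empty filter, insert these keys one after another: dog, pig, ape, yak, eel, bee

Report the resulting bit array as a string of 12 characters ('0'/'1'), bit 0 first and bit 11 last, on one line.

Answer: 100000111110

Derivation:
Start: bits=000000000000
After insert 'dog': sets bits 6 7 -> bits=000000110000
After insert 'pig': sets bits 7 8 -> bits=000000111000
After insert 'ape': sets bits 6 -> bits=000000111000
After insert 'yak': sets bits 7 9 -> bits=000000111100
After insert 'eel': sets bits 9 10 -> bits=000000111110
After insert 'bee': sets bits 0 7 -> bits=100000111110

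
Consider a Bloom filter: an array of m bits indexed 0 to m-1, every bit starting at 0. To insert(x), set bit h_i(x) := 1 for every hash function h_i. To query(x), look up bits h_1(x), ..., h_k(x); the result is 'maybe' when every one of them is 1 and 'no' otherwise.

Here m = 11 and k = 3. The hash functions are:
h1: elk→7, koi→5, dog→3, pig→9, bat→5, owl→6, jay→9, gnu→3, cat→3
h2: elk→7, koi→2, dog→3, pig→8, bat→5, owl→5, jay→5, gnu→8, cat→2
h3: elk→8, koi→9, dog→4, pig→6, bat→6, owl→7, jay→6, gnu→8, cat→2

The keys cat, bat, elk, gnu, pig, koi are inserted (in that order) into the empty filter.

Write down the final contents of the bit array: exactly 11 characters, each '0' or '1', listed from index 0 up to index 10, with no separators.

Start: bits=00000000000
After insert 'cat': sets bits 2 3 -> bits=00110000000
After insert 'bat': sets bits 5 6 -> bits=00110110000
After insert 'elk': sets bits 7 8 -> bits=00110111100
After insert 'gnu': sets bits 3 8 -> bits=00110111100
After insert 'pig': sets bits 6 8 9 -> bits=00110111110
After insert 'koi': sets bits 2 5 9 -> bits=00110111110

Answer: 00110111110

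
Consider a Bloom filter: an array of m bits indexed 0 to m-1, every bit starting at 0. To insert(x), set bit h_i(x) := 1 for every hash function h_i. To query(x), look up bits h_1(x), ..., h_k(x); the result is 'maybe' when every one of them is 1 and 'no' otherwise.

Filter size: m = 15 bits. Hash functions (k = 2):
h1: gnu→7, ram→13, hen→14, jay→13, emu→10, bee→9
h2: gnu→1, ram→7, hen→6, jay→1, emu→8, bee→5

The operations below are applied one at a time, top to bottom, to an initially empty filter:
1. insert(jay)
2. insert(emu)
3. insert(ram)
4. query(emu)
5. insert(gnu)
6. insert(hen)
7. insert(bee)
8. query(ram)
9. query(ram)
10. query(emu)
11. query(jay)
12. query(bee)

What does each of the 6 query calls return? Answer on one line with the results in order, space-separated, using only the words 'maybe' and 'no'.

Start: bits=000000000000000
Op 1: insert jay -> sets bits 1 13 -> bits=010000000000010
Op 2: insert emu -> sets bits 8 10 -> bits=010000001010010
Op 3: insert ram -> sets bits 7 13 -> bits=010000011010010
Op 4: query emu -> checks bit8=1, bit10=1 (all 1) -> maybe
Op 5: insert gnu -> sets bits 1 7 -> bits=010000011010010
Op 6: insert hen -> sets bits 6 14 -> bits=010000111010011
Op 7: insert bee -> sets bits 5 9 -> bits=010001111110011
Op 8: query ram -> checks bit7=1, bit13=1 (all 1) -> maybe
Op 9: query ram -> checks bit7=1, bit13=1 (all 1) -> maybe
Op 10: query emu -> checks bit8=1, bit10=1 (all 1) -> maybe
Op 11: query jay -> checks bit1=1, bit13=1 (all 1) -> maybe
Op 12: query bee -> checks bit5=1, bit9=1 (all 1) -> maybe
Query results in order: maybe maybe maybe maybe maybe maybe

Answer: maybe maybe maybe maybe maybe maybe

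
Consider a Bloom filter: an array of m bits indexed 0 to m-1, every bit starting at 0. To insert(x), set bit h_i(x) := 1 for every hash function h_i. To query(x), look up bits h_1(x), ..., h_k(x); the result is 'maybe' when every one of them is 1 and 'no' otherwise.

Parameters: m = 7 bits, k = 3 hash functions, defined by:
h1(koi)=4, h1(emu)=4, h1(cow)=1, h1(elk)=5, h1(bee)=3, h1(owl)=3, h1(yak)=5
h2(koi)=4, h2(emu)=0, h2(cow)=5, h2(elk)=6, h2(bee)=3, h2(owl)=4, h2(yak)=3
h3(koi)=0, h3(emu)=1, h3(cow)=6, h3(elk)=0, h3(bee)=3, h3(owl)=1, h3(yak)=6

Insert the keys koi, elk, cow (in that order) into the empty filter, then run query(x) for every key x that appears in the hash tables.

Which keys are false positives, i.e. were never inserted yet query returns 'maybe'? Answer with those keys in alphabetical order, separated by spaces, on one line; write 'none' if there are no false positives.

Start: bits=0000000
After insert 'koi': sets bits 0 4 -> bits=1000100
After insert 'elk': sets bits 0 5 6 -> bits=1000111
After insert 'cow': sets bits 1 5 6 -> bits=1100111
Not inserted: bee emu owl yak — query each against bits=1100111:
query bee: checks bit3=0 (has a 0) -> no => not a false positive
query emu: checks bit0=1, bit1=1, bit4=1 (all 1) -> maybe => FALSE POSITIVE
query owl: checks bit1=1, bit3=0, bit4=1 (has a 0) -> no => not a false positive
query yak: checks bit3=0, bit5=1, bit6=1 (has a 0) -> no => not a false positive
False positives (alphabetical): emu

Answer: emu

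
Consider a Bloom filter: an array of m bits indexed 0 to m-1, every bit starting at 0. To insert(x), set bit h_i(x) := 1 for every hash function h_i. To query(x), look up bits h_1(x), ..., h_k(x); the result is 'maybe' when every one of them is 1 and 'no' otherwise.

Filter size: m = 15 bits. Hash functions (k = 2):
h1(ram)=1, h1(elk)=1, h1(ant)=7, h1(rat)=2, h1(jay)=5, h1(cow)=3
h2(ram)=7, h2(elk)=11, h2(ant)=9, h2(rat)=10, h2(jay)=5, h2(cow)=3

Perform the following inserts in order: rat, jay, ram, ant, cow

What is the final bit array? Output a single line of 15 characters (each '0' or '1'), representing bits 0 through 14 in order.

Answer: 011101010110000

Derivation:
Start: bits=000000000000000
After insert 'rat': sets bits 2 10 -> bits=001000000010000
After insert 'jay': sets bits 5 -> bits=001001000010000
After insert 'ram': sets bits 1 7 -> bits=011001010010000
After insert 'ant': sets bits 7 9 -> bits=011001010110000
After insert 'cow': sets bits 3 -> bits=011101010110000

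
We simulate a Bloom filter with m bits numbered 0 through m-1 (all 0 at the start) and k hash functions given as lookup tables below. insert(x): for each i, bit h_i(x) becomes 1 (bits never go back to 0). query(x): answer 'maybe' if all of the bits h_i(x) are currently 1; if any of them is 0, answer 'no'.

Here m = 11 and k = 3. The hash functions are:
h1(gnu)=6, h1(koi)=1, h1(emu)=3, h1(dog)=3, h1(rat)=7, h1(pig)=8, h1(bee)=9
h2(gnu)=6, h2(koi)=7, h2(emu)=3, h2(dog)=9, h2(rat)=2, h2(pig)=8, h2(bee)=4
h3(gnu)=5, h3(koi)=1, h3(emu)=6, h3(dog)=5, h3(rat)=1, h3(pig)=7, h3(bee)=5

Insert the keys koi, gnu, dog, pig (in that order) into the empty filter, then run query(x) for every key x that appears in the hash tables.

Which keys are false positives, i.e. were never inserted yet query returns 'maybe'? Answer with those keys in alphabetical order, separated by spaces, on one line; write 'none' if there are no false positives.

Start: bits=00000000000
After insert 'koi': sets bits 1 7 -> bits=01000001000
After insert 'gnu': sets bits 5 6 -> bits=01000111000
After insert 'dog': sets bits 3 5 9 -> bits=01010111010
After insert 'pig': sets bits 7 8 -> bits=01010111110
Not inserted: bee emu rat — query each against bits=01010111110:
query bee: checks bit4=0, bit5=1, bit9=1 (has a 0) -> no => not a false positive
query emu: checks bit3=1, bit6=1 (all 1) -> maybe => FALSE POSITIVE
query rat: checks bit1=1, bit2=0, bit7=1 (has a 0) -> no => not a false positive
False positives (alphabetical): emu

Answer: emu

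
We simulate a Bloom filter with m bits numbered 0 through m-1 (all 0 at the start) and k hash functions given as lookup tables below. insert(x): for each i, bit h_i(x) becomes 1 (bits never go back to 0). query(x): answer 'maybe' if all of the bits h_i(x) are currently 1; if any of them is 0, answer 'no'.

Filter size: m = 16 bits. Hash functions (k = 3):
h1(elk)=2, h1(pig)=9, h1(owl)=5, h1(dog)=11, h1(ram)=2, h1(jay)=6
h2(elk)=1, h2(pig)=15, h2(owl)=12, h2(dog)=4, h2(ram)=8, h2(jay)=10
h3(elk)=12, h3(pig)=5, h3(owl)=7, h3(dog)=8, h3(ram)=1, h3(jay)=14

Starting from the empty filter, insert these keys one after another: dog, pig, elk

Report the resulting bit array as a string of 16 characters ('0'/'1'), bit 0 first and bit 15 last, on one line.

Answer: 0110110011011001

Derivation:
Start: bits=0000000000000000
After insert 'dog': sets bits 4 8 11 -> bits=0000100010010000
After insert 'pig': sets bits 5 9 15 -> bits=0000110011010001
After insert 'elk': sets bits 1 2 12 -> bits=0110110011011001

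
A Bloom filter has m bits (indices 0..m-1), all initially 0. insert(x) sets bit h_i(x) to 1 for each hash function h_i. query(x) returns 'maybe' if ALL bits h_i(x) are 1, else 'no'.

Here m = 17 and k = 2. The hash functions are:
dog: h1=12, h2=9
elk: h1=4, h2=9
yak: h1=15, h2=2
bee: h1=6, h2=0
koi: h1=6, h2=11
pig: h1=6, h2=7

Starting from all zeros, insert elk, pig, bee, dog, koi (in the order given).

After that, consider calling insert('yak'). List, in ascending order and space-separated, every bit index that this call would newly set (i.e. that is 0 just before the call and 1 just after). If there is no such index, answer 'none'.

Answer: 2 15

Derivation:
Start: bits=00000000000000000
After insert 'elk': sets bits 4 9 -> bits=00001000010000000
After insert 'pig': sets bits 6 7 -> bits=00001011010000000
After insert 'bee': sets bits 0 6 -> bits=10001011010000000
After insert 'dog': sets bits 9 12 -> bits=10001011010010000
After insert 'koi': sets bits 6 11 -> bits=10001011010110000
insert 'yak' would touch bits 2 15; currently bit2=0, bit15=0
Bits that are 0 among those (would change 0->1): 2 15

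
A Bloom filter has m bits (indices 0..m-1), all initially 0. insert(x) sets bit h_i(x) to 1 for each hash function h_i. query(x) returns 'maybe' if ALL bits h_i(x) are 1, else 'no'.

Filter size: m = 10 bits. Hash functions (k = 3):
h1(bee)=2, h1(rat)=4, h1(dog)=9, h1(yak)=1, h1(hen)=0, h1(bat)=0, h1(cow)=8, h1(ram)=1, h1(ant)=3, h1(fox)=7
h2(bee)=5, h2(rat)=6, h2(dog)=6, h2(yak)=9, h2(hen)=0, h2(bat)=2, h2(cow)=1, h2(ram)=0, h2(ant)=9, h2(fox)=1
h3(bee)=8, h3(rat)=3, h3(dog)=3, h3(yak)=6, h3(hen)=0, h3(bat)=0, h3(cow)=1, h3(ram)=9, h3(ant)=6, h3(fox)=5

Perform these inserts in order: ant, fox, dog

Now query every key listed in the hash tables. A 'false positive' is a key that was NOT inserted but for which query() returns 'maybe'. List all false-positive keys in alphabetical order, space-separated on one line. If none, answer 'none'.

Answer: yak

Derivation:
Start: bits=0000000000
After insert 'ant': sets bits 3 6 9 -> bits=0001001001
After insert 'fox': sets bits 1 5 7 -> bits=0101011101
After insert 'dog': sets bits 3 6 9 -> bits=0101011101
Not inserted: bat bee cow hen ram rat yak — query each against bits=0101011101:
query bat: checks bit0=0, bit2=0 (has a 0) -> no => not a false positive
query bee: checks bit2=0, bit5=1, bit8=0 (has a 0) -> no => not a false positive
query cow: checks bit1=1, bit8=0 (has a 0) -> no => not a false positive
query hen: checks bit0=0 (has a 0) -> no => not a false positive
query ram: checks bit0=0, bit1=1, bit9=1 (has a 0) -> no => not a false positive
query rat: checks bit3=1, bit4=0, bit6=1 (has a 0) -> no => not a false positive
query yak: checks bit1=1, bit6=1, bit9=1 (all 1) -> maybe => FALSE POSITIVE
False positives (alphabetical): yak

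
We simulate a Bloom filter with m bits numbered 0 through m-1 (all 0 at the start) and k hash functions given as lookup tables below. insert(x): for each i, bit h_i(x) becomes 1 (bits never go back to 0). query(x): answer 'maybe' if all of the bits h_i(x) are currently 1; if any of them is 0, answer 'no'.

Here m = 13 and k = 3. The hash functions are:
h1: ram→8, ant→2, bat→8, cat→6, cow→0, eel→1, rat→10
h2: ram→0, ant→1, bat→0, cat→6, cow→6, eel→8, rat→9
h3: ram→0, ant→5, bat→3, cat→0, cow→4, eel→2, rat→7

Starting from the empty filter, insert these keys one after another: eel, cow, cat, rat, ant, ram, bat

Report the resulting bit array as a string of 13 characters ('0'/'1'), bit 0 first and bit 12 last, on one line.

Start: bits=0000000000000
After insert 'eel': sets bits 1 2 8 -> bits=0110000010000
After insert 'cow': sets bits 0 4 6 -> bits=1110101010000
After insert 'cat': sets bits 0 6 -> bits=1110101010000
After insert 'rat': sets bits 7 9 10 -> bits=1110101111100
After insert 'ant': sets bits 1 2 5 -> bits=1110111111100
After insert 'ram': sets bits 0 8 -> bits=1110111111100
After insert 'bat': sets bits 0 3 8 -> bits=1111111111100

Answer: 1111111111100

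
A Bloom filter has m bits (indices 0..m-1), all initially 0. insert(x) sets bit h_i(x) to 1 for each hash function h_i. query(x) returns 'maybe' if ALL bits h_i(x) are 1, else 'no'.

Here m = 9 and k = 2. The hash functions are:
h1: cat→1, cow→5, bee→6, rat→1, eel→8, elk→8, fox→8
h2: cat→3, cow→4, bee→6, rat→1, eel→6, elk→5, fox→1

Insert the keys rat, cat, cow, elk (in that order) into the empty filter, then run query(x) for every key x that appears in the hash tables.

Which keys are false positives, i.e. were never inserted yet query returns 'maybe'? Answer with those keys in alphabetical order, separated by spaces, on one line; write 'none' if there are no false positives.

Answer: fox

Derivation:
Start: bits=000000000
After insert 'rat': sets bits 1 -> bits=010000000
After insert 'cat': sets bits 1 3 -> bits=010100000
After insert 'cow': sets bits 4 5 -> bits=010111000
After insert 'elk': sets bits 5 8 -> bits=010111001
Not inserted: bee eel fox — query each against bits=010111001:
query bee: checks bit6=0 (has a 0) -> no => not a false positive
query eel: checks bit6=0, bit8=1 (has a 0) -> no => not a false positive
query fox: checks bit1=1, bit8=1 (all 1) -> maybe => FALSE POSITIVE
False positives (alphabetical): fox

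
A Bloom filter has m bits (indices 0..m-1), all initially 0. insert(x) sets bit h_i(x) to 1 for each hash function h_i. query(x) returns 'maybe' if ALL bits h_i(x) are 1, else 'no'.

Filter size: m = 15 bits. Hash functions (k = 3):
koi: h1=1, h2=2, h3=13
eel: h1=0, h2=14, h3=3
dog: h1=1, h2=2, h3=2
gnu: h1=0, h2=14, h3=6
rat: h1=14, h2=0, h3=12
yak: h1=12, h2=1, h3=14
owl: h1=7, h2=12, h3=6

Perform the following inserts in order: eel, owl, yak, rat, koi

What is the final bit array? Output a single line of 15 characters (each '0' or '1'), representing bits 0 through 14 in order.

Answer: 111100110000111

Derivation:
Start: bits=000000000000000
After insert 'eel': sets bits 0 3 14 -> bits=100100000000001
After insert 'owl': sets bits 6 7 12 -> bits=100100110000101
After insert 'yak': sets bits 1 12 14 -> bits=110100110000101
After insert 'rat': sets bits 0 12 14 -> bits=110100110000101
After insert 'koi': sets bits 1 2 13 -> bits=111100110000111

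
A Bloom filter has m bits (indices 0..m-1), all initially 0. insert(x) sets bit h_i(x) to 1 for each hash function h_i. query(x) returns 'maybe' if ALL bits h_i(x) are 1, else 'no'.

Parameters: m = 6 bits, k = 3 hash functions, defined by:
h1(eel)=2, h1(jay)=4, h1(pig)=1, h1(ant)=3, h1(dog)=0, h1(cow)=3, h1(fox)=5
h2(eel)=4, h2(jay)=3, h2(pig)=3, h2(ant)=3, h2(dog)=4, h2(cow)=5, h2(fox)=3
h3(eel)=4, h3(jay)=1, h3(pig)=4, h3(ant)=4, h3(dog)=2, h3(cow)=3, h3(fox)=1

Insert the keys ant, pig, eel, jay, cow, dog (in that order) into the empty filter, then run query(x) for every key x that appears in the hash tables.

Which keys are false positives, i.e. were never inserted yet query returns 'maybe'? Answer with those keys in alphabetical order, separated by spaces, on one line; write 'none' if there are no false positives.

Start: bits=000000
After insert 'ant': sets bits 3 4 -> bits=000110
After insert 'pig': sets bits 1 3 4 -> bits=010110
After insert 'eel': sets bits 2 4 -> bits=011110
After insert 'jay': sets bits 1 3 4 -> bits=011110
After insert 'cow': sets bits 3 5 -> bits=011111
After insert 'dog': sets bits 0 2 4 -> bits=111111
Not inserted: fox — query each against bits=111111:
query fox: checks bit1=1, bit3=1, bit5=1 (all 1) -> maybe => FALSE POSITIVE
False positives (alphabetical): fox

Answer: fox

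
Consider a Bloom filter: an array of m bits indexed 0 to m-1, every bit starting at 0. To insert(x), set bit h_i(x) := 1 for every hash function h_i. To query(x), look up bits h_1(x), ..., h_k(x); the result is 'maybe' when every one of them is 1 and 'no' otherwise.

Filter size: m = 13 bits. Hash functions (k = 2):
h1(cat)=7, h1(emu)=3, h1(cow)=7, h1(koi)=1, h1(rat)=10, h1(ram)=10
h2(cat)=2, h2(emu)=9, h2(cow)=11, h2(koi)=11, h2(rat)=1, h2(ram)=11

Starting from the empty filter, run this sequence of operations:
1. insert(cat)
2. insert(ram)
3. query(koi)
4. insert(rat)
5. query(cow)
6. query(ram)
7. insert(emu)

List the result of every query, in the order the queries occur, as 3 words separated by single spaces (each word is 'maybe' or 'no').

Answer: no maybe maybe

Derivation:
Start: bits=0000000000000
Op 1: insert cat -> sets bits 2 7 -> bits=0010000100000
Op 2: insert ram -> sets bits 10 11 -> bits=0010000100110
Op 3: query koi -> checks bit1=0, bit11=1 (has a 0) -> no
Op 4: insert rat -> sets bits 1 10 -> bits=0110000100110
Op 5: query cow -> checks bit7=1, bit11=1 (all 1) -> maybe
Op 6: query ram -> checks bit10=1, bit11=1 (all 1) -> maybe
Op 7: insert emu -> sets bits 3 9 -> bits=0111000101110
Query results in order: no maybe maybe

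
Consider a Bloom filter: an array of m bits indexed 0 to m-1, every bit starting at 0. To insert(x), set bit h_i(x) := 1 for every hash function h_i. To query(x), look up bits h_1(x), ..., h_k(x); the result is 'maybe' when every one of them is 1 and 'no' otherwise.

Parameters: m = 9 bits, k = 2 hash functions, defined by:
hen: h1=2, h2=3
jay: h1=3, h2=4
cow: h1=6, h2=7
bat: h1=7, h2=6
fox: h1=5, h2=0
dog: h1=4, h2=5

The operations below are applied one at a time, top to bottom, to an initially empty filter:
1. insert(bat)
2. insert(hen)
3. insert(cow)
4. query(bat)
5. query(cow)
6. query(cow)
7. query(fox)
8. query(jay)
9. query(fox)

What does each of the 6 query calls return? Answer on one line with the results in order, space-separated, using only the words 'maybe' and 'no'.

Start: bits=000000000
Op 1: insert bat -> sets bits 6 7 -> bits=000000110
Op 2: insert hen -> sets bits 2 3 -> bits=001100110
Op 3: insert cow -> sets bits 6 7 -> bits=001100110
Op 4: query bat -> checks bit6=1, bit7=1 (all 1) -> maybe
Op 5: query cow -> checks bit6=1, bit7=1 (all 1) -> maybe
Op 6: query cow -> checks bit6=1, bit7=1 (all 1) -> maybe
Op 7: query fox -> checks bit0=0, bit5=0 (has a 0) -> no
Op 8: query jay -> checks bit3=1, bit4=0 (has a 0) -> no
Op 9: query fox -> checks bit0=0, bit5=0 (has a 0) -> no
Query results in order: maybe maybe maybe no no no

Answer: maybe maybe maybe no no no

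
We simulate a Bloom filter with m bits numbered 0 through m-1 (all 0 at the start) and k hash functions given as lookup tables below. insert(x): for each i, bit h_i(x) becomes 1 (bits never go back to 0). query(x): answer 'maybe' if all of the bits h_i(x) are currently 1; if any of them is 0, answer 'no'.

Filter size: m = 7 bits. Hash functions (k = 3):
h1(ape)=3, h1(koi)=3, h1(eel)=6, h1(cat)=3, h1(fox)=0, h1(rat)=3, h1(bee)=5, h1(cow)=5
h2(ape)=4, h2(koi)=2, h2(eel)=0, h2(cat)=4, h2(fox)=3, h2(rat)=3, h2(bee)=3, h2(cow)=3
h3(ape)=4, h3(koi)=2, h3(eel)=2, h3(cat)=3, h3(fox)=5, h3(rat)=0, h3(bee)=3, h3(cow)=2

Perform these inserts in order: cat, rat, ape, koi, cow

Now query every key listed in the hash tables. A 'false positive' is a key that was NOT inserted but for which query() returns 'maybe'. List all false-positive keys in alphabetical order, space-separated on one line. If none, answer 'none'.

Answer: bee fox

Derivation:
Start: bits=0000000
After insert 'cat': sets bits 3 4 -> bits=0001100
After insert 'rat': sets bits 0 3 -> bits=1001100
After insert 'ape': sets bits 3 4 -> bits=1001100
After insert 'koi': sets bits 2 3 -> bits=1011100
After insert 'cow': sets bits 2 3 5 -> bits=1011110
Not inserted: bee eel fox — query each against bits=1011110:
query bee: checks bit3=1, bit5=1 (all 1) -> maybe => FALSE POSITIVE
query eel: checks bit0=1, bit2=1, bit6=0 (has a 0) -> no => not a false positive
query fox: checks bit0=1, bit3=1, bit5=1 (all 1) -> maybe => FALSE POSITIVE
False positives (alphabetical): bee fox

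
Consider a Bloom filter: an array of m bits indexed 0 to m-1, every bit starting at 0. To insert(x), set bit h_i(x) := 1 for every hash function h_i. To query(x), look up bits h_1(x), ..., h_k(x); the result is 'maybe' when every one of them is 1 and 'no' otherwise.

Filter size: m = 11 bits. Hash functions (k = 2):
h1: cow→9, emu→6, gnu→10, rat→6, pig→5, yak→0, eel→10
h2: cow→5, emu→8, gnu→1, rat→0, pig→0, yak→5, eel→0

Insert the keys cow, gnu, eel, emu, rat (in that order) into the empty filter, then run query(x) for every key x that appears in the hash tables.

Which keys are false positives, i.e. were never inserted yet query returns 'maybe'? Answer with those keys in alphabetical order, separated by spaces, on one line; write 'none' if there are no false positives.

Answer: pig yak

Derivation:
Start: bits=00000000000
After insert 'cow': sets bits 5 9 -> bits=00000100010
After insert 'gnu': sets bits 1 10 -> bits=01000100011
After insert 'eel': sets bits 0 10 -> bits=11000100011
After insert 'emu': sets bits 6 8 -> bits=11000110111
After insert 'rat': sets bits 0 6 -> bits=11000110111
Not inserted: pig yak — query each against bits=11000110111:
query pig: checks bit0=1, bit5=1 (all 1) -> maybe => FALSE POSITIVE
query yak: checks bit0=1, bit5=1 (all 1) -> maybe => FALSE POSITIVE
False positives (alphabetical): pig yak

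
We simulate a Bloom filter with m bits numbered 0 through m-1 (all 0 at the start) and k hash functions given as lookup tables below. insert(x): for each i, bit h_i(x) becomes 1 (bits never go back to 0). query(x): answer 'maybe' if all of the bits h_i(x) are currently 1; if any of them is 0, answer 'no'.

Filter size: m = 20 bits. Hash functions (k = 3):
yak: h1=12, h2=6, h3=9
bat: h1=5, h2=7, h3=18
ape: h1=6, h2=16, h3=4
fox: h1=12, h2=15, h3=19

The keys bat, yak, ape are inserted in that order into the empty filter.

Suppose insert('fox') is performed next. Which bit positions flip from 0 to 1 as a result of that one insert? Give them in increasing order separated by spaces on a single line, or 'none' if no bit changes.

Answer: 15 19

Derivation:
Start: bits=00000000000000000000
After insert 'bat': sets bits 5 7 18 -> bits=00000101000000000010
After insert 'yak': sets bits 6 9 12 -> bits=00000111010010000010
After insert 'ape': sets bits 4 6 16 -> bits=00001111010010001010
insert 'fox' would touch bits 12 15 19; currently bit12=1, bit15=0, bit19=0
Bits that are 0 among those (would change 0->1): 15 19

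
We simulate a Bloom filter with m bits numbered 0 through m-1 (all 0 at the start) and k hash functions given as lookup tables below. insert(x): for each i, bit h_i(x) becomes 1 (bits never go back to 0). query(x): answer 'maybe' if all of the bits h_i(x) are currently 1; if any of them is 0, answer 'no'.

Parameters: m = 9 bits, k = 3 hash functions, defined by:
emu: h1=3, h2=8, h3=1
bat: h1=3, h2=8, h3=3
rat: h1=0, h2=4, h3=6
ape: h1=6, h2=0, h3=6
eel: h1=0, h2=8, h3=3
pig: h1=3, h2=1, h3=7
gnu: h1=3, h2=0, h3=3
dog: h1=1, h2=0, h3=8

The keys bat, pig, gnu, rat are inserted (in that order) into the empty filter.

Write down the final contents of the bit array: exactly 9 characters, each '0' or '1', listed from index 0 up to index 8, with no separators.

Start: bits=000000000
After insert 'bat': sets bits 3 8 -> bits=000100001
After insert 'pig': sets bits 1 3 7 -> bits=010100011
After insert 'gnu': sets bits 0 3 -> bits=110100011
After insert 'rat': sets bits 0 4 6 -> bits=110110111

Answer: 110110111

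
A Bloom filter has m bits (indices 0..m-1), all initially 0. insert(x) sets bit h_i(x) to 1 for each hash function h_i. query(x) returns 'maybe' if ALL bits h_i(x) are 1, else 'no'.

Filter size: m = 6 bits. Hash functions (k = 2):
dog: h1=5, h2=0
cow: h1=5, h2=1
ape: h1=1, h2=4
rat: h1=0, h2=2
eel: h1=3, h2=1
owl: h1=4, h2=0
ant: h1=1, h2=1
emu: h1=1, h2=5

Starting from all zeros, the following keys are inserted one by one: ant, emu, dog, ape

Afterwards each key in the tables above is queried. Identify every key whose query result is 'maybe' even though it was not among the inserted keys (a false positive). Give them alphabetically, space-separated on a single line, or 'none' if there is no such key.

Answer: cow owl

Derivation:
Start: bits=000000
After insert 'ant': sets bits 1 -> bits=010000
After insert 'emu': sets bits 1 5 -> bits=010001
After insert 'dog': sets bits 0 5 -> bits=110001
After insert 'ape': sets bits 1 4 -> bits=110011
Not inserted: cow eel owl rat — query each against bits=110011:
query cow: checks bit1=1, bit5=1 (all 1) -> maybe => FALSE POSITIVE
query eel: checks bit1=1, bit3=0 (has a 0) -> no => not a false positive
query owl: checks bit0=1, bit4=1 (all 1) -> maybe => FALSE POSITIVE
query rat: checks bit0=1, bit2=0 (has a 0) -> no => not a false positive
False positives (alphabetical): cow owl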